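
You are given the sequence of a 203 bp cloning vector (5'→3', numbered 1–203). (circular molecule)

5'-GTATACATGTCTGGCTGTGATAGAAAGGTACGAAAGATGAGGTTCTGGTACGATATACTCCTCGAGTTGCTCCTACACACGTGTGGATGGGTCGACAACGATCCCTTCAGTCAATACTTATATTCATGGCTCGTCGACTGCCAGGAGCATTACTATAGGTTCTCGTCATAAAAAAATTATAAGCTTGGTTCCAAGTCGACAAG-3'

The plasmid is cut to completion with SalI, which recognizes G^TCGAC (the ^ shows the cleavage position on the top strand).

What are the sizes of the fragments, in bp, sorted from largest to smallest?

SalI sites (GTCGAC) start at positions 91, 133, 195.
SalI cuts after the first base of each site, so after positions 91, 133, 195.
Circular molecule, 3 cuts → 3 fragments:
  92–133 → 42 bp
  134–195 → 62 bp
  196–203 then 1–91 → 8 + 91 = 99 bp
Sorted largest to smallest: 99, 62, 42 bp.

99, 62, 42 bp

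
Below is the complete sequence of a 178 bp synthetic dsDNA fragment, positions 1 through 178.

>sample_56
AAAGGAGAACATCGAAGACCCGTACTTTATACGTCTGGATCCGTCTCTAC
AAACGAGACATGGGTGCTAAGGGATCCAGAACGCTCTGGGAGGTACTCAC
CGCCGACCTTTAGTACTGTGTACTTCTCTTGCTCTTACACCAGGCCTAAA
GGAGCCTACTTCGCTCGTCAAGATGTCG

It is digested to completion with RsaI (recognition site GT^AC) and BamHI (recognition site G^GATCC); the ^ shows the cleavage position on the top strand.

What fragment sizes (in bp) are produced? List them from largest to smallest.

57, 35, 23, 22, 20, 14, 7 bp

RsaI sites (GTAC) start at positions 22, 93, 113, 120.
RsaI cuts after base 2 of each site, so after positions 23, 94, 114, 121.
BamHI sites (GGATCC) start at positions 37, 72.
BamHI cuts after the first base of each site, so after positions 37, 72.
Combined cut positions: 23, 37, 72, 94, 114, 121.
Linear molecule, 6 cuts → 7 fragments:
  1–23 → 23 bp
  24–37 → 14 bp
  38–72 → 35 bp
  73–94 → 22 bp
  95–114 → 20 bp
  115–121 → 7 bp
  122–178 → 57 bp
Sorted largest to smallest: 57, 35, 23, 22, 20, 14, 7 bp.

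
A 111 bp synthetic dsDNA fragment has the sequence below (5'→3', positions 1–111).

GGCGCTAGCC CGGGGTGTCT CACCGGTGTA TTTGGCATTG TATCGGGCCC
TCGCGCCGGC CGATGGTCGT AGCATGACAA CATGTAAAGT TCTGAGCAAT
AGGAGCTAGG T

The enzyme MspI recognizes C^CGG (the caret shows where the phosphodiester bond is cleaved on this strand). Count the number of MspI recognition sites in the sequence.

3

CCGG occurs starting at positions 10, 23, 56.
MspI cuts at 3 sites.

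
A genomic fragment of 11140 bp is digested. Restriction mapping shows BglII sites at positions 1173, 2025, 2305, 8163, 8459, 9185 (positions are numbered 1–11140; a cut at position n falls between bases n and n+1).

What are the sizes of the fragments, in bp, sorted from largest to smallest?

5858, 1955, 1173, 852, 726, 296, 280 bp

Linear molecule, 6 cuts → 7 fragments:
  1173 − 0 = 1173 bp
  2025 − 1173 = 852 bp
  2305 − 2025 = 280 bp
  8163 − 2305 = 5858 bp
  8459 − 8163 = 296 bp
  9185 − 8459 = 726 bp
  11140 − 9185 = 1955 bp
Sorted largest to smallest: 5858, 1955, 1173, 852, 726, 296, 280 bp.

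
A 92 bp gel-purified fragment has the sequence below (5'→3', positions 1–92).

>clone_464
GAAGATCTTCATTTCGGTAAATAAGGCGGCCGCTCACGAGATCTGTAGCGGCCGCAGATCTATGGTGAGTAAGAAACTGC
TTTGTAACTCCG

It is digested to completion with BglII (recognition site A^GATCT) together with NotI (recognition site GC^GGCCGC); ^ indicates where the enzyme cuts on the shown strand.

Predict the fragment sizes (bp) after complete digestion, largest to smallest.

BglII sites (AGATCT) start at positions 3, 39, 56.
BglII cuts after the first base of each site, so after positions 3, 39, 56.
NotI sites (GCGGCCGC) start at positions 26, 48.
NotI cuts after base 2 of each site, so after positions 27, 49.
Combined cut positions: 3, 27, 39, 49, 56.
Linear molecule, 5 cuts → 6 fragments:
  1–3 → 3 bp
  4–27 → 24 bp
  28–39 → 12 bp
  40–49 → 10 bp
  50–56 → 7 bp
  57–92 → 36 bp
Sorted largest to smallest: 36, 24, 12, 10, 7, 3 bp.

36, 24, 12, 10, 7, 3 bp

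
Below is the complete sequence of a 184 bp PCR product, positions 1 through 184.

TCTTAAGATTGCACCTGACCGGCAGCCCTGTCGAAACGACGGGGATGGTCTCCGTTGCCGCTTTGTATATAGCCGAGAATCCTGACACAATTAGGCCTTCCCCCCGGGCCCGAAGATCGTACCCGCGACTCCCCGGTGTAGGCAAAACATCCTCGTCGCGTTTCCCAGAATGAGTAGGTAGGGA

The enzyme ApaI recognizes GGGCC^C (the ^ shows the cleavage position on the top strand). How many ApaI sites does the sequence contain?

1

GGGCCC occurs starting at position 106.
ApaI cuts at 1 site.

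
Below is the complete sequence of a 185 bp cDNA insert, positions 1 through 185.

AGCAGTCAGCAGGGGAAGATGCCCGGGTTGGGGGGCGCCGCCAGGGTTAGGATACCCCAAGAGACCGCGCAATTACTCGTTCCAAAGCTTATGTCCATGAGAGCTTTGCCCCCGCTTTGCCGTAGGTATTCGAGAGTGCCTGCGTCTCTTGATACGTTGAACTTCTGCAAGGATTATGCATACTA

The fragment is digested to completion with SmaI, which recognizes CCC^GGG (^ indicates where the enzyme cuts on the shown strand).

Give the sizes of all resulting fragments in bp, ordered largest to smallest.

The SmaI site (CCCGGG) starts at position 22.
SmaI cuts after base 3 of each site, so after position 24.
Linear molecule, 1 cut → 2 fragments:
  1–24 → 24 bp
  25–185 → 161 bp
Sorted largest to smallest: 161, 24 bp.

161, 24 bp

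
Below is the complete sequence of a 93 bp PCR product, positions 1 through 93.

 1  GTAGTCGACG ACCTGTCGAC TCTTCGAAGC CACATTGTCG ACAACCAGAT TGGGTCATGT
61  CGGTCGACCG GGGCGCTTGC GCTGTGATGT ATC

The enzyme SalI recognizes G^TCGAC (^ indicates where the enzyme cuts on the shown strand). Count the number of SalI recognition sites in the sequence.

4

GTCGAC occurs starting at positions 4, 15, 37, 63.
SalI cuts at 4 sites.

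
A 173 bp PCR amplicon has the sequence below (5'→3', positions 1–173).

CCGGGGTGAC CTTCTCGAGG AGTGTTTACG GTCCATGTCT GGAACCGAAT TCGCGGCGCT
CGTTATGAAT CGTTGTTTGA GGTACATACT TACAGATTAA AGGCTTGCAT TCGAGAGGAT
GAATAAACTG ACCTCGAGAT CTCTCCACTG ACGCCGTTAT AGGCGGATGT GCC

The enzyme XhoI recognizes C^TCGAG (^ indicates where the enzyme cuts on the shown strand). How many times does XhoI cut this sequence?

CTCGAG occurs starting at positions 14, 133.
XhoI cuts at 2 sites.

2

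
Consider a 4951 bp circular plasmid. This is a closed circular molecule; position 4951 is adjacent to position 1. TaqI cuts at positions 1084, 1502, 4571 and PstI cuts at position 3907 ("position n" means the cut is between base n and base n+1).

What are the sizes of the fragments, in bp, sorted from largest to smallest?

Combined cut positions (sorted): 1084, 1502, 3907, 4571.
Circular molecule, 4 cuts → 4 fragments:
  1502 − 1084 = 418 bp
  3907 − 1502 = 2405 bp
  4571 − 3907 = 664 bp
  wrap: 4951 − 4571 + 1084 = 1464 bp
Sorted largest to smallest: 2405, 1464, 664, 418 bp.

2405, 1464, 664, 418 bp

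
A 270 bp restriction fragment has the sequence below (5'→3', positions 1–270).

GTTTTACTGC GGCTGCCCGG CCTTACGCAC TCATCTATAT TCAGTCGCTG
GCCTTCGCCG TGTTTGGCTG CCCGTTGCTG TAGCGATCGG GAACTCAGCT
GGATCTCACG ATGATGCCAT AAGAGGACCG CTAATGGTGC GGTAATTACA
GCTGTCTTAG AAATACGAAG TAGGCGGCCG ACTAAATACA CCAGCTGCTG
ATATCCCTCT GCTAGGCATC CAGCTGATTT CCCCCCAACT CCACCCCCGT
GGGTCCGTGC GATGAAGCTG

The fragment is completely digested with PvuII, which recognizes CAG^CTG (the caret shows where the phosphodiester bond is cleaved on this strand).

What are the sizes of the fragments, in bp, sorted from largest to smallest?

PvuII sites (CAGCTG) start at positions 96, 149, 192, 221.
PvuII cuts after base 3 of each site, so after positions 98, 151, 194, 223.
Linear molecule, 4 cuts → 5 fragments:
  1–98 → 98 bp
  99–151 → 53 bp
  152–194 → 43 bp
  195–223 → 29 bp
  224–270 → 47 bp
Sorted largest to smallest: 98, 53, 47, 43, 29 bp.

98, 53, 47, 43, 29 bp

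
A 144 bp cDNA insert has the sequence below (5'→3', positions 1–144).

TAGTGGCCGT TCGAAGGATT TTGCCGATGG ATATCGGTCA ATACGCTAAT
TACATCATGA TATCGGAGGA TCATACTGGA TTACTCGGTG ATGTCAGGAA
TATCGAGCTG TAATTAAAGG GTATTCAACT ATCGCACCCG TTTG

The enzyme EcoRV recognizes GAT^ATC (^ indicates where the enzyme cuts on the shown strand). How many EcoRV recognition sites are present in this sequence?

GATATC occurs starting at positions 30, 59.
EcoRV cuts at 2 sites.

2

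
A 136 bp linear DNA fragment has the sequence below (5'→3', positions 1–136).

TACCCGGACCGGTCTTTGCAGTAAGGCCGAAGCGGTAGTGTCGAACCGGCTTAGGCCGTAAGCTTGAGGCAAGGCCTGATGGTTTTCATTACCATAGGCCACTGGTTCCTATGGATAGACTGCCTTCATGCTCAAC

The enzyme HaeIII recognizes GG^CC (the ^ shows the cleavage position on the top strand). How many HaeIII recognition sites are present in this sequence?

GGCC occurs starting at positions 25, 54, 73, 97.
HaeIII cuts at 4 sites.

4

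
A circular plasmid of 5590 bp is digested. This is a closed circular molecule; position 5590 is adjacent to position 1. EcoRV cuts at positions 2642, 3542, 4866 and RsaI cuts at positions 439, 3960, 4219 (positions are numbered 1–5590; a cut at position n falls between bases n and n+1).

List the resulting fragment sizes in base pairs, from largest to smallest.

2203, 1163, 900, 647, 418, 259 bp

Combined cut positions (sorted): 439, 2642, 3542, 3960, 4219, 4866.
Circular molecule, 6 cuts → 6 fragments:
  2642 − 439 = 2203 bp
  3542 − 2642 = 900 bp
  3960 − 3542 = 418 bp
  4219 − 3960 = 259 bp
  4866 − 4219 = 647 bp
  wrap: 5590 − 4866 + 439 = 1163 bp
Sorted largest to smallest: 2203, 1163, 900, 647, 418, 259 bp.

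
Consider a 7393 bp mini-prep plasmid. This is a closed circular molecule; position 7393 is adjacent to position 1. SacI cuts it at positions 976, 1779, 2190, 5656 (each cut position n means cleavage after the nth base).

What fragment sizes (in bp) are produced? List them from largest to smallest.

Circular molecule, 4 cuts → 4 fragments:
  1779 − 976 = 803 bp
  2190 − 1779 = 411 bp
  5656 − 2190 = 3466 bp
  wrap: 7393 − 5656 + 976 = 2713 bp
Sorted largest to smallest: 3466, 2713, 803, 411 bp.

3466, 2713, 803, 411 bp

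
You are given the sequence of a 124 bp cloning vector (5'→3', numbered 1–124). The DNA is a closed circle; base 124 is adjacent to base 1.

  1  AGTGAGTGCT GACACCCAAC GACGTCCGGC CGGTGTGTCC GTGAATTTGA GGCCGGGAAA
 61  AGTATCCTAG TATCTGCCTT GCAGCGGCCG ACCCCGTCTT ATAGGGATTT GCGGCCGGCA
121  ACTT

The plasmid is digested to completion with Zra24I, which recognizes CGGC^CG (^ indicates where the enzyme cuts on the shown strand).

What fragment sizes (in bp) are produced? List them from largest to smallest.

58, 39, 27 bp

Zra24I sites (CGGCCG) start at positions 27, 85, 112.
Zra24I cuts after base 4 of each site, so after positions 30, 88, 115.
Circular molecule, 3 cuts → 3 fragments:
  31–88 → 58 bp
  89–115 → 27 bp
  116–124 then 1–30 → 9 + 30 = 39 bp
Sorted largest to smallest: 58, 39, 27 bp.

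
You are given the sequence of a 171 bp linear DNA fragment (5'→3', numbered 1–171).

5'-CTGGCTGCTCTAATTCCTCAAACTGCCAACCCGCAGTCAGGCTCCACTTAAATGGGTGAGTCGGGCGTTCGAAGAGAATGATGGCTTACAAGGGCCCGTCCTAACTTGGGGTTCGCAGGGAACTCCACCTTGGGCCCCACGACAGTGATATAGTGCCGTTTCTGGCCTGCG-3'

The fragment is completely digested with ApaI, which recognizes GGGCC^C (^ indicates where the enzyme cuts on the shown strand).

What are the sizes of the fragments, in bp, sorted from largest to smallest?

96, 40, 35 bp

ApaI sites (GGGCCC) start at positions 92, 132.
ApaI cuts after base 5 of each site (before the last base), so after positions 96, 136.
Linear molecule, 2 cuts → 3 fragments:
  1–96 → 96 bp
  97–136 → 40 bp
  137–171 → 35 bp
Sorted largest to smallest: 96, 40, 35 bp.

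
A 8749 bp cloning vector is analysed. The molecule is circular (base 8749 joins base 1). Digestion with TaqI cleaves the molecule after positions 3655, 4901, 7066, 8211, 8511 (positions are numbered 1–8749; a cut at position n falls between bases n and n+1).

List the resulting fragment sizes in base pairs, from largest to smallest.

3893, 2165, 1246, 1145, 300 bp

Circular molecule, 5 cuts → 5 fragments:
  4901 − 3655 = 1246 bp
  7066 − 4901 = 2165 bp
  8211 − 7066 = 1145 bp
  8511 − 8211 = 300 bp
  wrap: 8749 − 8511 + 3655 = 3893 bp
Sorted largest to smallest: 3893, 2165, 1246, 1145, 300 bp.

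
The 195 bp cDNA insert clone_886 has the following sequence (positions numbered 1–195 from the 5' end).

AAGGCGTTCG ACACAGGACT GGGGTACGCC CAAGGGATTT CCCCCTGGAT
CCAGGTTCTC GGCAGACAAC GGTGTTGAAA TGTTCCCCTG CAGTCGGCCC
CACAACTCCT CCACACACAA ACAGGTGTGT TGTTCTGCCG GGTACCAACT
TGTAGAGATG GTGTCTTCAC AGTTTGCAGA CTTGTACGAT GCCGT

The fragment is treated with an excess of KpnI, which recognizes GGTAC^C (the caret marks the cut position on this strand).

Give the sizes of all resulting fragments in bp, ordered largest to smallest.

145, 50 bp

The KpnI site (GGTACC) starts at position 141.
KpnI cuts after base 5 of each site (before the last base), so after position 145.
Linear molecule, 1 cut → 2 fragments:
  1–145 → 145 bp
  146–195 → 50 bp
Sorted largest to smallest: 145, 50 bp.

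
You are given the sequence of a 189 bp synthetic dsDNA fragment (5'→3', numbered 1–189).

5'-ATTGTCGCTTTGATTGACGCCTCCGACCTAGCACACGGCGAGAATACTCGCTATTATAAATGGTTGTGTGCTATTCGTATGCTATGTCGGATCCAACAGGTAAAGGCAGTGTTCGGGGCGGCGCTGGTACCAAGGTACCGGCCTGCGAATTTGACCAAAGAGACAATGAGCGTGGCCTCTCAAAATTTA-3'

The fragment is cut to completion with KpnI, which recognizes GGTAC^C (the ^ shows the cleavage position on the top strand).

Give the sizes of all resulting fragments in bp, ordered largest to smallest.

130, 51, 8 bp

KpnI sites (GGTACC) start at positions 126, 134.
KpnI cuts after base 5 of each site (before the last base), so after positions 130, 138.
Linear molecule, 2 cuts → 3 fragments:
  1–130 → 130 bp
  131–138 → 8 bp
  139–189 → 51 bp
Sorted largest to smallest: 130, 51, 8 bp.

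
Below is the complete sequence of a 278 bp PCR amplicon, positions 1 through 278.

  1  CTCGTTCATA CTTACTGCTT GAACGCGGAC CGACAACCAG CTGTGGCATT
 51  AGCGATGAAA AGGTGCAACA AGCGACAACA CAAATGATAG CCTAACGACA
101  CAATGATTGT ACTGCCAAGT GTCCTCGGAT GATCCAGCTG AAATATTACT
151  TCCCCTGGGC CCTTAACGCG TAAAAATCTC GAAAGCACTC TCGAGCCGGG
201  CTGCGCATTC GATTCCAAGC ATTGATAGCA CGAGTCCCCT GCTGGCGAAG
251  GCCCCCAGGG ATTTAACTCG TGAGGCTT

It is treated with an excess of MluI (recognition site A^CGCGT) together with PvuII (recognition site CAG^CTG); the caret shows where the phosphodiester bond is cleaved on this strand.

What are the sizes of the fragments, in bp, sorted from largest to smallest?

The MluI site (ACGCGT) starts at position 166.
MluI cuts after the first base of each site, so after position 166.
PvuII sites (CAGCTG) start at positions 38, 135.
PvuII cuts after base 3 of each site, so after positions 40, 137.
Combined cut positions: 40, 137, 166.
Linear molecule, 3 cuts → 4 fragments:
  1–40 → 40 bp
  41–137 → 97 bp
  138–166 → 29 bp
  167–278 → 112 bp
Sorted largest to smallest: 112, 97, 40, 29 bp.

112, 97, 40, 29 bp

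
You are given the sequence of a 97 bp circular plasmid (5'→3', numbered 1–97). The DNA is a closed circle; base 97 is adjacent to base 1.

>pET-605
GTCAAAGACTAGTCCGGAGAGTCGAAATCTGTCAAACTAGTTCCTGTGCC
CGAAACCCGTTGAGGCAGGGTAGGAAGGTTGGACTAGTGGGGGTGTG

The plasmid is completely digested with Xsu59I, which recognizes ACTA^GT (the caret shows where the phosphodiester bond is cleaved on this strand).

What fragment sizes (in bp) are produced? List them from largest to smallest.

Xsu59I sites (ACTAGT) start at positions 8, 36, 83.
Xsu59I cuts after base 4 of each site, so after positions 11, 39, 86.
Circular molecule, 3 cuts → 3 fragments:
  12–39 → 28 bp
  40–86 → 47 bp
  87–97 then 1–11 → 11 + 11 = 22 bp
Sorted largest to smallest: 47, 28, 22 bp.

47, 28, 22 bp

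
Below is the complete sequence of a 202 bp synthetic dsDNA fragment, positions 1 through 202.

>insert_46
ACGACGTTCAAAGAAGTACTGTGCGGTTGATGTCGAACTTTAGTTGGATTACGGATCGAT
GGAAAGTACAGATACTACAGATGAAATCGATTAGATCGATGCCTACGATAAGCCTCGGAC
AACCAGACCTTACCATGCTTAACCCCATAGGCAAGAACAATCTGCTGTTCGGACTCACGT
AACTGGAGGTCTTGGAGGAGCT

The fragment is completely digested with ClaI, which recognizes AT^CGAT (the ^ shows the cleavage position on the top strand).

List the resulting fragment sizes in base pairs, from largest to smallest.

106, 56, 31, 9 bp

ClaI sites (ATCGAT) start at positions 55, 86, 95.
ClaI cuts after base 2 of each site, so after positions 56, 87, 96.
Linear molecule, 3 cuts → 4 fragments:
  1–56 → 56 bp
  57–87 → 31 bp
  88–96 → 9 bp
  97–202 → 106 bp
Sorted largest to smallest: 106, 56, 31, 9 bp.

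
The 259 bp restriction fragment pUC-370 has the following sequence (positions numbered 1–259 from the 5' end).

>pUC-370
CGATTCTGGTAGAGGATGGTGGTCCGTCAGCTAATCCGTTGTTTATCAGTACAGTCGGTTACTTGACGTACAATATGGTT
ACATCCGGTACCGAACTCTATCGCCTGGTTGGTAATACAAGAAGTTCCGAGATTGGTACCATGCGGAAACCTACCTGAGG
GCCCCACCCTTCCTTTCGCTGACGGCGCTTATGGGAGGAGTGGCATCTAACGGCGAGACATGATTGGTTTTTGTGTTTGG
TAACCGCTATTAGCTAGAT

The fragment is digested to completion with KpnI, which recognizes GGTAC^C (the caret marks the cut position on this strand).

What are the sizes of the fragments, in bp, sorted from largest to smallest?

120, 91, 48 bp

KpnI sites (GGTACC) start at positions 87, 135.
KpnI cuts after base 5 of each site (before the last base), so after positions 91, 139.
Linear molecule, 2 cuts → 3 fragments:
  1–91 → 91 bp
  92–139 → 48 bp
  140–259 → 120 bp
Sorted largest to smallest: 120, 91, 48 bp.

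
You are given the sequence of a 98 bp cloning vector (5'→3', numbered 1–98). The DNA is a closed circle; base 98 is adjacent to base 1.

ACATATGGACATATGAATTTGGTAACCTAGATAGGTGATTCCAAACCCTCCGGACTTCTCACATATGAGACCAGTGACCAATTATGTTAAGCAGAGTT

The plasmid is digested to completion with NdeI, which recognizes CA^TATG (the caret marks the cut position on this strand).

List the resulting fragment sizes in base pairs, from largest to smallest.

52, 38, 8 bp

NdeI sites (CATATG) start at positions 2, 10, 62.
NdeI cuts after base 2 of each site, so after positions 3, 11, 63.
Circular molecule, 3 cuts → 3 fragments:
  4–11 → 8 bp
  12–63 → 52 bp
  64–98 then 1–3 → 35 + 3 = 38 bp
Sorted largest to smallest: 52, 38, 8 bp.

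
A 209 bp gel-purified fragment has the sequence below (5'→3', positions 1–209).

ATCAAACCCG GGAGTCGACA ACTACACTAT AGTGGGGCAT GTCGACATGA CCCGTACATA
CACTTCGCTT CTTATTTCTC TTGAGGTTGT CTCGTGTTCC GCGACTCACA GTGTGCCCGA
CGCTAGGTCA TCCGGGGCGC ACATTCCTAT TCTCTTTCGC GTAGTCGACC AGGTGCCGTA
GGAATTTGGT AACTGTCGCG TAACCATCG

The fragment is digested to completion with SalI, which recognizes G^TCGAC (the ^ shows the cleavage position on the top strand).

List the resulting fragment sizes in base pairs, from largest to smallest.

SalI sites (GTCGAC) start at positions 14, 41, 164.
SalI cuts after the first base of each site, so after positions 14, 41, 164.
Linear molecule, 3 cuts → 4 fragments:
  1–14 → 14 bp
  15–41 → 27 bp
  42–164 → 123 bp
  165–209 → 45 bp
Sorted largest to smallest: 123, 45, 27, 14 bp.

123, 45, 27, 14 bp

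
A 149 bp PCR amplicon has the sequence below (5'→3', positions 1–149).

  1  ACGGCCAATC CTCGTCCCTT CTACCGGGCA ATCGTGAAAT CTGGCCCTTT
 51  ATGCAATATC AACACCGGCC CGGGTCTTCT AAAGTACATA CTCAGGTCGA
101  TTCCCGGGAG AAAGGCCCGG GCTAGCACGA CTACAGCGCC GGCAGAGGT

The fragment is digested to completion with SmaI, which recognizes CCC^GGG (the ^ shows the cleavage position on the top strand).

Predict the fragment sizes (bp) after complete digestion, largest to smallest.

SmaI sites (CCCGGG) start at positions 69, 103, 116.
SmaI cuts after base 3 of each site, so after positions 71, 105, 118.
Linear molecule, 3 cuts → 4 fragments:
  1–71 → 71 bp
  72–105 → 34 bp
  106–118 → 13 bp
  119–149 → 31 bp
Sorted largest to smallest: 71, 34, 31, 13 bp.

71, 34, 31, 13 bp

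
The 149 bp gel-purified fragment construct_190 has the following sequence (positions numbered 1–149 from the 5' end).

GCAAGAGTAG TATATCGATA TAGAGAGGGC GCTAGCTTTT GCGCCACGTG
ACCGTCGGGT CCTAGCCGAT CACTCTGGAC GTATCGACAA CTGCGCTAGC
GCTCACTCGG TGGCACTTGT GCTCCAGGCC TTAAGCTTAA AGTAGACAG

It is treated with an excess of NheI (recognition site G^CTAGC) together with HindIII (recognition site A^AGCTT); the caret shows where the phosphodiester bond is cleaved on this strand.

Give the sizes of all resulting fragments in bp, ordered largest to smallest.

NheI sites (GCTAGC) start at positions 31, 95.
NheI cuts after the first base of each site, so after positions 31, 95.
The HindIII site (AAGCTT) starts at position 133.
HindIII cuts after the first base of each site, so after position 133.
Combined cut positions: 31, 95, 133.
Linear molecule, 3 cuts → 4 fragments:
  1–31 → 31 bp
  32–95 → 64 bp
  96–133 → 38 bp
  134–149 → 16 bp
Sorted largest to smallest: 64, 38, 31, 16 bp.

64, 38, 31, 16 bp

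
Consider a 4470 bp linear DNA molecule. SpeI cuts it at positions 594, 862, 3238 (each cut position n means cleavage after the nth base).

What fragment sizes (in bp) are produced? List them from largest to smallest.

2376, 1232, 594, 268 bp

Linear molecule, 3 cuts → 4 fragments:
  594 − 0 = 594 bp
  862 − 594 = 268 bp
  3238 − 862 = 2376 bp
  4470 − 3238 = 1232 bp
Sorted largest to smallest: 2376, 1232, 594, 268 bp.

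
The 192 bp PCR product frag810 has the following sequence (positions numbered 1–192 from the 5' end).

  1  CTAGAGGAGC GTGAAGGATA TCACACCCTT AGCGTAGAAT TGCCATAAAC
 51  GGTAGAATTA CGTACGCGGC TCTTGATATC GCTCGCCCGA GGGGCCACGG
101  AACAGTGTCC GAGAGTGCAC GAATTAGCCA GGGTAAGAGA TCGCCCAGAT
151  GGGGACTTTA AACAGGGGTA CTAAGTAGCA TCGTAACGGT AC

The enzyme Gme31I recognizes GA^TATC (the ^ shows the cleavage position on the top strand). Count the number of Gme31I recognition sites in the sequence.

2

GATATC occurs starting at positions 17, 75.
Gme31I cuts at 2 sites.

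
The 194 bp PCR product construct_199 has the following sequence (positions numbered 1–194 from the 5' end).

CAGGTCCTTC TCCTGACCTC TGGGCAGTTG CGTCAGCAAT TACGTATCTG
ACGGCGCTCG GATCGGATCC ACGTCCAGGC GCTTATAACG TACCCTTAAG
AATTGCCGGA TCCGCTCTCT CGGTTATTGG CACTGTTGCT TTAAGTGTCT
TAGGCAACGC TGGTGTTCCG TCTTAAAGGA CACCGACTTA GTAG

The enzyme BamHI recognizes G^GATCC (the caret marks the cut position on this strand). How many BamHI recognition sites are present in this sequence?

GGATCC occurs starting at positions 65, 108.
BamHI cuts at 2 sites.

2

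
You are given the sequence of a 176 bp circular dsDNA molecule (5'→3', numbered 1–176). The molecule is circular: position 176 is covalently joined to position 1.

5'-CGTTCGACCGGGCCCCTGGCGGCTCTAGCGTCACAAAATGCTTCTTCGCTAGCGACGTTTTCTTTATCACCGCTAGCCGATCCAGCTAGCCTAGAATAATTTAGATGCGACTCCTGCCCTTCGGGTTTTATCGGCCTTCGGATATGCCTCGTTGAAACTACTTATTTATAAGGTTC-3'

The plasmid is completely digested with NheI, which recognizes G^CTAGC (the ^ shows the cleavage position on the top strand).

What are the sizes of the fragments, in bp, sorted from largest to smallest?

NheI sites (GCTAGC) start at positions 48, 72, 85.
NheI cuts after the first base of each site, so after positions 48, 72, 85.
Circular molecule, 3 cuts → 3 fragments:
  49–72 → 24 bp
  73–85 → 13 bp
  86–176 then 1–48 → 91 + 48 = 139 bp
Sorted largest to smallest: 139, 24, 13 bp.

139, 24, 13 bp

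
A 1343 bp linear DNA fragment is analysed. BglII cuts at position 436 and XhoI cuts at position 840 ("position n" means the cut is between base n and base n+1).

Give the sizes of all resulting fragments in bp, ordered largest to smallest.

Combined cut positions (sorted): 436, 840.
Linear molecule, 2 cuts → 3 fragments:
  436 − 0 = 436 bp
  840 − 436 = 404 bp
  1343 − 840 = 503 bp
Sorted largest to smallest: 503, 436, 404 bp.

503, 436, 404 bp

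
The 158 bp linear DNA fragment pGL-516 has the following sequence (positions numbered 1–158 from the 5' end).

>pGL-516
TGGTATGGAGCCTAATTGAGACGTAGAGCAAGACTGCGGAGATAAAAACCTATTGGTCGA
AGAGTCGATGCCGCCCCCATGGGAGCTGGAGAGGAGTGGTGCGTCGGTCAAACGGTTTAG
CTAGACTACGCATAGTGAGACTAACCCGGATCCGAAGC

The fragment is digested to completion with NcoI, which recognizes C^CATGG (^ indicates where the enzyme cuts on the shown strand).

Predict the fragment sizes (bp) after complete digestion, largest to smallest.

81, 77 bp

The NcoI site (CCATGG) starts at position 77.
NcoI cuts after the first base of each site, so after position 77.
Linear molecule, 1 cut → 2 fragments:
  1–77 → 77 bp
  78–158 → 81 bp
Sorted largest to smallest: 81, 77 bp.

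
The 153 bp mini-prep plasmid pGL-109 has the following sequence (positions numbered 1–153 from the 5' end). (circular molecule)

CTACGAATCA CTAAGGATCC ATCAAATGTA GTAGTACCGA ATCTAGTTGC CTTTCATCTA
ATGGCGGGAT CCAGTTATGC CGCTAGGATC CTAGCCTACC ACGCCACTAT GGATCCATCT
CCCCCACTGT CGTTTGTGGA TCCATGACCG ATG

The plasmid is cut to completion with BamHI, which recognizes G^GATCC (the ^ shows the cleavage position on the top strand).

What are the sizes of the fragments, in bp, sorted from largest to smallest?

BamHI sites (GGATCC) start at positions 15, 67, 86, 111, 138.
BamHI cuts after the first base of each site, so after positions 15, 67, 86, 111, 138.
Circular molecule, 5 cuts → 5 fragments:
  16–67 → 52 bp
  68–86 → 19 bp
  87–111 → 25 bp
  112–138 → 27 bp
  139–153 then 1–15 → 15 + 15 = 30 bp
Sorted largest to smallest: 52, 30, 27, 25, 19 bp.

52, 30, 27, 25, 19 bp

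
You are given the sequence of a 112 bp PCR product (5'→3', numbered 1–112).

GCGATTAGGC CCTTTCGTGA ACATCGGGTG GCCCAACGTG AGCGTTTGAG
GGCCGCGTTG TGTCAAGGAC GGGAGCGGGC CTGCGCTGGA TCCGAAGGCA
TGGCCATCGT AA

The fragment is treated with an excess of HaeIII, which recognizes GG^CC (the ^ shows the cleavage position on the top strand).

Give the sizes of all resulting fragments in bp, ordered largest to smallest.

27, 24, 22, 21, 9, 9 bp

HaeIII sites (GGCC) start at positions 8, 30, 51, 78, 102.
HaeIII cuts after base 2 of each site, so after positions 9, 31, 52, 79, 103.
Linear molecule, 5 cuts → 6 fragments:
  1–9 → 9 bp
  10–31 → 22 bp
  32–52 → 21 bp
  53–79 → 27 bp
  80–103 → 24 bp
  104–112 → 9 bp
Sorted largest to smallest: 27, 24, 22, 21, 9, 9 bp.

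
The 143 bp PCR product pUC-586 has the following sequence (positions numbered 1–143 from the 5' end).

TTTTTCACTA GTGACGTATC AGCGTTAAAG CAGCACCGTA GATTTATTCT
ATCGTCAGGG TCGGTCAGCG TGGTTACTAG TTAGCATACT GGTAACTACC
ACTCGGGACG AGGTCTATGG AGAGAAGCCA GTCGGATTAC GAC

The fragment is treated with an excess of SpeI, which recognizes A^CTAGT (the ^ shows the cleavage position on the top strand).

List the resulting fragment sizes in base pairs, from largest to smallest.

69, 67, 7 bp

SpeI sites (ACTAGT) start at positions 7, 76.
SpeI cuts after the first base of each site, so after positions 7, 76.
Linear molecule, 2 cuts → 3 fragments:
  1–7 → 7 bp
  8–76 → 69 bp
  77–143 → 67 bp
Sorted largest to smallest: 69, 67, 7 bp.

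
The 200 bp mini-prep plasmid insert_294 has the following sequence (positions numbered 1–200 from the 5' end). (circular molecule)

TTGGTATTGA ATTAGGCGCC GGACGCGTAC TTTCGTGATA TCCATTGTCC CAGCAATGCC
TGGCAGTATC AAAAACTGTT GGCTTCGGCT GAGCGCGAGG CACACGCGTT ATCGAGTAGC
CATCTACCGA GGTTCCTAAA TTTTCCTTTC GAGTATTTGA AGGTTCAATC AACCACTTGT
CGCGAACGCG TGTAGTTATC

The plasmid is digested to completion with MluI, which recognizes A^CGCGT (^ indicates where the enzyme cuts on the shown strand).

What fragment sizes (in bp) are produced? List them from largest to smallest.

MluI sites (ACGCGT) start at positions 23, 104, 186.
MluI cuts after the first base of each site, so after positions 23, 104, 186.
Circular molecule, 3 cuts → 3 fragments:
  24–104 → 81 bp
  105–186 → 82 bp
  187–200 then 1–23 → 14 + 23 = 37 bp
Sorted largest to smallest: 82, 81, 37 bp.

82, 81, 37 bp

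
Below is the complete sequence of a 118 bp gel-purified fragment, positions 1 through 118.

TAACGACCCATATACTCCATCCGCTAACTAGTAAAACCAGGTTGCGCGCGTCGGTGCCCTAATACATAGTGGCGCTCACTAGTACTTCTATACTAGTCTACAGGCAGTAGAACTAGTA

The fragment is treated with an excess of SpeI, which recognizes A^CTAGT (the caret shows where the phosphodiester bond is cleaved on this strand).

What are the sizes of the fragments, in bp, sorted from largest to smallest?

SpeI sites (ACTAGT) start at positions 27, 78, 92, 112.
SpeI cuts after the first base of each site, so after positions 27, 78, 92, 112.
Linear molecule, 4 cuts → 5 fragments:
  1–27 → 27 bp
  28–78 → 51 bp
  79–92 → 14 bp
  93–112 → 20 bp
  113–118 → 6 bp
Sorted largest to smallest: 51, 27, 20, 14, 6 bp.

51, 27, 20, 14, 6 bp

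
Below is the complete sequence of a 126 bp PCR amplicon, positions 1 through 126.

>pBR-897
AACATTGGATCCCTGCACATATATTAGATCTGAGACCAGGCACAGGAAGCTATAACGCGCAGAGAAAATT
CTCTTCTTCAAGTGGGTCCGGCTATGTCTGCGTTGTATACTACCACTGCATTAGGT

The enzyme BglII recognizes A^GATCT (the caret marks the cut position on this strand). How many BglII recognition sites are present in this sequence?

1

AGATCT occurs starting at position 26.
BglII cuts at 1 site.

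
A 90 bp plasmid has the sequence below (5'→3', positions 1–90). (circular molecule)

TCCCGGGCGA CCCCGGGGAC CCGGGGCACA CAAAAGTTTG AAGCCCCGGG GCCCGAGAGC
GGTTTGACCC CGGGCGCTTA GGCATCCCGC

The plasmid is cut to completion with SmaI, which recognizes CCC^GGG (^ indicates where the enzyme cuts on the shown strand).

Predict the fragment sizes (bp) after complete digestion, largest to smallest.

25, 24, 23, 10, 8 bp

SmaI sites (CCCGGG) start at positions 2, 12, 20, 45, 69.
SmaI cuts after base 3 of each site, so after positions 4, 14, 22, 47, 71.
Circular molecule, 5 cuts → 5 fragments:
  5–14 → 10 bp
  15–22 → 8 bp
  23–47 → 25 bp
  48–71 → 24 bp
  72–90 then 1–4 → 19 + 4 = 23 bp
Sorted largest to smallest: 25, 24, 23, 10, 8 bp.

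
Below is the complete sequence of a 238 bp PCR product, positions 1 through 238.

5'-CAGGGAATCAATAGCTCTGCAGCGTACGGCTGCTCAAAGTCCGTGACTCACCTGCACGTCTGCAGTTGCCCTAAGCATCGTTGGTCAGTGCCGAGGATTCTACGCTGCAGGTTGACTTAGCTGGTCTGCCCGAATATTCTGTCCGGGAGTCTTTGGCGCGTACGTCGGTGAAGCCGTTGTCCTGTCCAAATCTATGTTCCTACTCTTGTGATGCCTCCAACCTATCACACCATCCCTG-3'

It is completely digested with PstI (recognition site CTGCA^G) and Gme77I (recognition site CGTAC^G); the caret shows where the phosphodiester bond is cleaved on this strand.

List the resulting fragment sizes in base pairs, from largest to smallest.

75, 54, 45, 37, 21, 6 bp

PstI sites (CTGCAG) start at positions 17, 60, 105.
PstI cuts after base 5 of each site (before the last base), so after positions 21, 64, 109.
Gme77I sites (CGTACG) start at positions 23, 159.
Gme77I cuts after base 5 of each site (before the last base), so after positions 27, 163.
Combined cut positions: 21, 27, 64, 109, 163.
Linear molecule, 5 cuts → 6 fragments:
  1–21 → 21 bp
  22–27 → 6 bp
  28–64 → 37 bp
  65–109 → 45 bp
  110–163 → 54 bp
  164–238 → 75 bp
Sorted largest to smallest: 75, 54, 45, 37, 21, 6 bp.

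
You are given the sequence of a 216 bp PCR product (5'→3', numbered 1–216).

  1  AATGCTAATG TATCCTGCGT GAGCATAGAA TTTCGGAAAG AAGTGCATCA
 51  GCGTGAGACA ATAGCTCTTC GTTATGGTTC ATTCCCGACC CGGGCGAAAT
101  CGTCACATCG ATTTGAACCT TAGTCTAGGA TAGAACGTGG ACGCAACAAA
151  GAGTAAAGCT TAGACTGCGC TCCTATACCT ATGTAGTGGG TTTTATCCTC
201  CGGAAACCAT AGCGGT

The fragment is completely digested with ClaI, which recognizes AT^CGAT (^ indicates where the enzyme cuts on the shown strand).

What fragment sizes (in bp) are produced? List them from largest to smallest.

108, 108 bp

The ClaI site (ATCGAT) starts at position 107.
ClaI cuts after base 2 of each site, so after position 108.
Linear molecule, 1 cut → 2 fragments:
  1–108 → 108 bp
  109–216 → 108 bp
Sorted largest to smallest: 108, 108 bp.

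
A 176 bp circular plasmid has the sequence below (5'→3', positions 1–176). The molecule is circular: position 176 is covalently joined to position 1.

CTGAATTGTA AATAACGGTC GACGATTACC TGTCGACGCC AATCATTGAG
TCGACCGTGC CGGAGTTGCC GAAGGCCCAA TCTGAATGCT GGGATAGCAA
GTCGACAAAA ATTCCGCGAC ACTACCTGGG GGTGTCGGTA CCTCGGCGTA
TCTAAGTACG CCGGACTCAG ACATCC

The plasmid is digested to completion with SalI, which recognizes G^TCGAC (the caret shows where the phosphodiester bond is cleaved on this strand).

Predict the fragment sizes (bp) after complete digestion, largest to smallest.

SalI sites (GTCGAC) start at positions 18, 32, 50, 101.
SalI cuts after the first base of each site, so after positions 18, 32, 50, 101.
Circular molecule, 4 cuts → 4 fragments:
  19–32 → 14 bp
  33–50 → 18 bp
  51–101 → 51 bp
  102–176 then 1–18 → 75 + 18 = 93 bp
Sorted largest to smallest: 93, 51, 18, 14 bp.

93, 51, 18, 14 bp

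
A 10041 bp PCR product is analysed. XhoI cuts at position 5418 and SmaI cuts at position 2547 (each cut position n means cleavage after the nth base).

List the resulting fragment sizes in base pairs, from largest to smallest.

4623, 2871, 2547 bp

Combined cut positions (sorted): 2547, 5418.
Linear molecule, 2 cuts → 3 fragments:
  2547 − 0 = 2547 bp
  5418 − 2547 = 2871 bp
  10041 − 5418 = 4623 bp
Sorted largest to smallest: 4623, 2871, 2547 bp.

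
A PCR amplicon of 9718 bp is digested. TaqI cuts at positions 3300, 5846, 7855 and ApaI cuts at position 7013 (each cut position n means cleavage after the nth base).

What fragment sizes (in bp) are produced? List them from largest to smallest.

3300, 2546, 1863, 1167, 842 bp

Combined cut positions (sorted): 3300, 5846, 7013, 7855.
Linear molecule, 4 cuts → 5 fragments:
  3300 − 0 = 3300 bp
  5846 − 3300 = 2546 bp
  7013 − 5846 = 1167 bp
  7855 − 7013 = 842 bp
  9718 − 7855 = 1863 bp
Sorted largest to smallest: 3300, 2546, 1863, 1167, 842 bp.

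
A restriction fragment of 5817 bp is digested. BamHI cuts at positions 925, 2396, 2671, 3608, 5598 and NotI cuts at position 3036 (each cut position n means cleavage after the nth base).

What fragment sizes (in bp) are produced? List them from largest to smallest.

1990, 1471, 925, 572, 365, 275, 219 bp

Combined cut positions (sorted): 925, 2396, 2671, 3036, 3608, 5598.
Linear molecule, 6 cuts → 7 fragments:
  925 − 0 = 925 bp
  2396 − 925 = 1471 bp
  2671 − 2396 = 275 bp
  3036 − 2671 = 365 bp
  3608 − 3036 = 572 bp
  5598 − 3608 = 1990 bp
  5817 − 5598 = 219 bp
Sorted largest to smallest: 1990, 1471, 925, 572, 365, 275, 219 bp.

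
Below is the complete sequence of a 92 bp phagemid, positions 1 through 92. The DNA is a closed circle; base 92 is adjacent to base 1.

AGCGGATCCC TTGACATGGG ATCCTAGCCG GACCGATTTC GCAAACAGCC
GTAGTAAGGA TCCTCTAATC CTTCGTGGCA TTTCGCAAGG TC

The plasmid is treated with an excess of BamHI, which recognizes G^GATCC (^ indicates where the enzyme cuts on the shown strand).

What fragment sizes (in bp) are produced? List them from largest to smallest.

BamHI sites (GGATCC) start at positions 4, 19, 58.
BamHI cuts after the first base of each site, so after positions 4, 19, 58.
Circular molecule, 3 cuts → 3 fragments:
  5–19 → 15 bp
  20–58 → 39 bp
  59–92 then 1–4 → 34 + 4 = 38 bp
Sorted largest to smallest: 39, 38, 15 bp.

39, 38, 15 bp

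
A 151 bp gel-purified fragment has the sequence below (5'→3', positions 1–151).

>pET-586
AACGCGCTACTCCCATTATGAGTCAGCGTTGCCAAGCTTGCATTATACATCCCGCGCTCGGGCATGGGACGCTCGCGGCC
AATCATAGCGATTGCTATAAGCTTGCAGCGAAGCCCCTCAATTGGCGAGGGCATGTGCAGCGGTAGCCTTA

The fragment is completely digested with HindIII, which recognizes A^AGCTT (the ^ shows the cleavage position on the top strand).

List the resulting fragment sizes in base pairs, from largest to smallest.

HindIII sites (AAGCTT) start at positions 34, 99.
HindIII cuts after the first base of each site, so after positions 34, 99.
Linear molecule, 2 cuts → 3 fragments:
  1–34 → 34 bp
  35–99 → 65 bp
  100–151 → 52 bp
Sorted largest to smallest: 65, 52, 34 bp.

65, 52, 34 bp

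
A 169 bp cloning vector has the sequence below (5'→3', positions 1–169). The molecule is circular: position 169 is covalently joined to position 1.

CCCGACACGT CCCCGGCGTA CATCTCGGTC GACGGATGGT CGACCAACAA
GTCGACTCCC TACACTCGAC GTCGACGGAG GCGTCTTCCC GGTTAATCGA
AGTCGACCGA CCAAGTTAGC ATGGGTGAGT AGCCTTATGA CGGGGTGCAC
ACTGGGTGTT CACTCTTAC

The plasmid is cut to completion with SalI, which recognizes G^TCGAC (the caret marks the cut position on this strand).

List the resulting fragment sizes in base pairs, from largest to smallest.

SalI sites (GTCGAC) start at positions 28, 39, 51, 71, 102.
SalI cuts after the first base of each site, so after positions 28, 39, 51, 71, 102.
Circular molecule, 5 cuts → 5 fragments:
  29–39 → 11 bp
  40–51 → 12 bp
  52–71 → 20 bp
  72–102 → 31 bp
  103–169 then 1–28 → 67 + 28 = 95 bp
Sorted largest to smallest: 95, 31, 20, 12, 11 bp.

95, 31, 20, 12, 11 bp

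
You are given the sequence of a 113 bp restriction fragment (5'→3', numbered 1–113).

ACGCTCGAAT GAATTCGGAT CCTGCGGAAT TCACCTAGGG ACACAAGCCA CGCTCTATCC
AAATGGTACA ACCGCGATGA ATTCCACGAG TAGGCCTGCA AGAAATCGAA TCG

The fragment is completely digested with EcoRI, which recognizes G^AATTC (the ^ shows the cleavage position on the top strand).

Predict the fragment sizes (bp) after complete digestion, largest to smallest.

52, 34, 16, 11 bp

EcoRI sites (GAATTC) start at positions 11, 27, 79.
EcoRI cuts after the first base of each site, so after positions 11, 27, 79.
Linear molecule, 3 cuts → 4 fragments:
  1–11 → 11 bp
  12–27 → 16 bp
  28–79 → 52 bp
  80–113 → 34 bp
Sorted largest to smallest: 52, 34, 16, 11 bp.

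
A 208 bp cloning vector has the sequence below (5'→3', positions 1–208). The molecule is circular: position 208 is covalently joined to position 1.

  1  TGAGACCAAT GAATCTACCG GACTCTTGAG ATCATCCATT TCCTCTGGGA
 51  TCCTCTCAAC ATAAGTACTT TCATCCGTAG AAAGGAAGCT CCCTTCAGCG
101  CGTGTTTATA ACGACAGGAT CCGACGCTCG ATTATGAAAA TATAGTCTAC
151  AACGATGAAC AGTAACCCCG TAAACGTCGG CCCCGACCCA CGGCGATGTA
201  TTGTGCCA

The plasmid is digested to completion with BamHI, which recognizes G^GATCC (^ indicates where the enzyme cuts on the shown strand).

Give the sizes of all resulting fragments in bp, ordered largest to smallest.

BamHI sites (GGATCC) start at positions 48, 117.
BamHI cuts after the first base of each site, so after positions 48, 117.
Circular molecule, 2 cuts → 2 fragments:
  49–117 → 69 bp
  118–208 then 1–48 → 91 + 48 = 139 bp
Sorted largest to smallest: 139, 69 bp.

139, 69 bp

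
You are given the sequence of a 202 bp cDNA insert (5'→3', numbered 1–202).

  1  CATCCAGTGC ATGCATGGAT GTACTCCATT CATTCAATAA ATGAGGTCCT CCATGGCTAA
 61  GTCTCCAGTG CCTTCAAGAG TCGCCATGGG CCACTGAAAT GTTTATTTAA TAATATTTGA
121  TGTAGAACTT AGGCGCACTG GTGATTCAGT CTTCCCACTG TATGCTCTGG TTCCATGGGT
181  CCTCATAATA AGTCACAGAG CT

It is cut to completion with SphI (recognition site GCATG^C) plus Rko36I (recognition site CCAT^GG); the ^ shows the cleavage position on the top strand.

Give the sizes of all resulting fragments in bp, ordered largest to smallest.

The SphI site (GCATGC) starts at position 9.
SphI cuts after base 5 of each site (before the last base), so after position 13.
Rko36I sites (CCATGG) start at positions 51, 84, 173.
Rko36I cuts after base 4 of each site, so after positions 54, 87, 176.
Combined cut positions: 13, 54, 87, 176.
Linear molecule, 4 cuts → 5 fragments:
  1–13 → 13 bp
  14–54 → 41 bp
  55–87 → 33 bp
  88–176 → 89 bp
  177–202 → 26 bp
Sorted largest to smallest: 89, 41, 33, 26, 13 bp.

89, 41, 33, 26, 13 bp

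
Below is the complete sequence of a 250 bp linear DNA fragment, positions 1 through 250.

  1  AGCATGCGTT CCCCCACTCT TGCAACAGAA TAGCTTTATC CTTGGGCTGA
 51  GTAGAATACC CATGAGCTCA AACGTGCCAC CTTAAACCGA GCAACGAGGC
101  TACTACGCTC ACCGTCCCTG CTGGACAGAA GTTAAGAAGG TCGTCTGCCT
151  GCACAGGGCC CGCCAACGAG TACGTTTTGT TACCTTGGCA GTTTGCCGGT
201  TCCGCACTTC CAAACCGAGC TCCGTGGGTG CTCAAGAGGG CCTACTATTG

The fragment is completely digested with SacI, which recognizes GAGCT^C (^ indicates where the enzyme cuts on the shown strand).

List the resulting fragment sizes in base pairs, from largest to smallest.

153, 68, 29 bp

SacI sites (GAGCTC) start at positions 64, 217.
SacI cuts after base 5 of each site (before the last base), so after positions 68, 221.
Linear molecule, 2 cuts → 3 fragments:
  1–68 → 68 bp
  69–221 → 153 bp
  222–250 → 29 bp
Sorted largest to smallest: 153, 68, 29 bp.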